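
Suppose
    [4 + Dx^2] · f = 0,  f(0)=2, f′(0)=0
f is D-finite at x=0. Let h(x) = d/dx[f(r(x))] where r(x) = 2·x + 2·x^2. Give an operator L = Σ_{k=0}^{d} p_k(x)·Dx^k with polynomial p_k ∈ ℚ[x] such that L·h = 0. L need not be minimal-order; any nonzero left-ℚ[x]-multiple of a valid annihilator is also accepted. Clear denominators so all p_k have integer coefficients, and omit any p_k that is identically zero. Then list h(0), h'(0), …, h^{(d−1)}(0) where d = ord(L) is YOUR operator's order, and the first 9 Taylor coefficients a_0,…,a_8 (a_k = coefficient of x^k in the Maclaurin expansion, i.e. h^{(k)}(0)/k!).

f: a_k = 2, 0, -4, 0, 4/3, 0, -8/45, 0, 4/315, …
h₀=f(r): pull back L_f along r ⇒ L₀.
h₀' ⇒ L via d/dx closure of L₀.
L = (28 + 128·x + 384·x^2 + 512·x^3 + 256·x^4) + (-6 - 12·x)·Dx + (1 + 4·x + 4·x^2)·Dx^2  (order 2).
h: a_k = 0, -32, -96, 64/3, 1280/3, 10496/15, 1792/15, -368128/315, -63488/35, …
ICs: h(0) = 0, h′(0) = -32.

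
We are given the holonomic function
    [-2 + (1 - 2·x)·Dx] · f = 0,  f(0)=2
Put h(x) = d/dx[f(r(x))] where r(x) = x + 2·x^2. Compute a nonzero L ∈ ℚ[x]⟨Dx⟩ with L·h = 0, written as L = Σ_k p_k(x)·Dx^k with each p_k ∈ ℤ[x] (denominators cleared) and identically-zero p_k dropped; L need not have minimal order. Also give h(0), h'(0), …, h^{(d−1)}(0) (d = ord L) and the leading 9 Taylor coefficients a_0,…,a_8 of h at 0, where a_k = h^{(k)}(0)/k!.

f: a_k = 2, 4, 8, 16, 32, 64, 128, 256, 512, …
L₀ from L_f via x↦r, Dx↦r'^{-1}Dx.
h=h₀': d/dx-closure on L₀ ⇒ L.
L = (8 + 24·x + 48·x^2) + (-1 - 2·x + 12·x^2 + 16·x^3)·Dx  (order 1).
h: a_k = 4, 32, 144, 640, 2560, 9984, 37632, 139264, 506880, …
ICs: h(0) = 4.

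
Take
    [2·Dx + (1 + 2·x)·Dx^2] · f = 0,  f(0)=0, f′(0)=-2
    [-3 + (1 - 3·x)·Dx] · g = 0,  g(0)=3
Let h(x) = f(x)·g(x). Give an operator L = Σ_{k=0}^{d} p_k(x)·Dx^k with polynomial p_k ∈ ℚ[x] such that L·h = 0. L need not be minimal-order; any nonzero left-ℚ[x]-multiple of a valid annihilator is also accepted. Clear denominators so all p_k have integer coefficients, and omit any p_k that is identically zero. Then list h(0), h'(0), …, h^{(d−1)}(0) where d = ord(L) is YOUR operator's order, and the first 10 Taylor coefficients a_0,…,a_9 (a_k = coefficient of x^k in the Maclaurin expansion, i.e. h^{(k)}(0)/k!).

f: a_k = 0, -2, 2, -8/3, 4, -32/5, 32/3, -128/7, 32, -512/9, …
g: a_k = 3, 9, 27, 81, 243, 729, 2187, 6561, 19683, 59049, …
h₀=f·g: eliminate ⇒ L₀, order ≤ 2·1.
L = 6 + (4 + 18·x)·Dx + (-1 + x + 6·x^2)·Dx^2  (order 2).
h: a_k = 0, -6, -12, -44, -120, -1896/5, -5528/5, -118008/35, -350664/35, -3173896/105, …
ICs: h(0) = 0, h′(0) = -6.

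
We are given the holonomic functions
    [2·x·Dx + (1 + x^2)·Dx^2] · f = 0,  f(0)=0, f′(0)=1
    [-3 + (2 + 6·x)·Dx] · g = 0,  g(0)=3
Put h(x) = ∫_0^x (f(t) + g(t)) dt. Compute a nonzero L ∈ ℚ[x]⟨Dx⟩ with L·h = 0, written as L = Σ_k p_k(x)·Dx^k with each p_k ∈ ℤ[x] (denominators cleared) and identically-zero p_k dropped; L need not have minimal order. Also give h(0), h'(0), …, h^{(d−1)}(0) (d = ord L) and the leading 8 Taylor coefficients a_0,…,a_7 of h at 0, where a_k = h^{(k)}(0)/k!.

f: a_k = 0, 1, 0, -1/3, 0, 1/5, 0, -1/7, …
g: a_k = 3, 9/2, -27/8, 81/16, -1215/128, 5103/256, -45927/1024, 216513/2048, …
Sum ⇒ L₀ = lclm(L_f,L_g) in ℚ(x)⟨Dx⟩.
∫: right-multiply L₀ by Dx.
L = (-12 - 90·x + 36·x^2 + 54·x^3)·Dx^2 + (-35 - 48·x - 102·x^2 + 144·x^3 + 189·x^4)·Dx^3 + (-6 - 10·x + 36·x^2 + 44·x^3 + 42·x^4 + 54·x^5)·Dx^4  (order 4).
h: a_k = 0, 3, 11/4, -9/8, 227/192, -243/128, 25771/7680, -6561/1024, …
ICs: h(0) = 0, h′(0) = 3, h′′(0) = 11/2, h′′′(0) = -27/4.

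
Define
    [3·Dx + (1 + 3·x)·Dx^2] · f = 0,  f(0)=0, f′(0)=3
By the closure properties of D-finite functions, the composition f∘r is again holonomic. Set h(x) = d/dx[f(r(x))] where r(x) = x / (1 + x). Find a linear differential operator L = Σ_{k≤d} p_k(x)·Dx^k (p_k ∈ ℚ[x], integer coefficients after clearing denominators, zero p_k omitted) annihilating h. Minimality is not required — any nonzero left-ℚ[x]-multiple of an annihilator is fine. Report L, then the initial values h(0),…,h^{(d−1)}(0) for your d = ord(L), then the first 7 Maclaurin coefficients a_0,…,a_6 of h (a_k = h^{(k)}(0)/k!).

f: a_k = 0, 3, -9/2, 9, -81/4, 243/5, -243/2, …
h₀=f(r): pull back L_f along r ⇒ L₀.
h=h₀': d/dx-closure on L₀ ⇒ L.
L = (5 + 8·x) + (1 + 5·x + 4·x^2)·Dx  (order 1).
h: a_k = 3, -15, 63, -255, 1023, -4095, 16383, …
ICs: h(0) = 3.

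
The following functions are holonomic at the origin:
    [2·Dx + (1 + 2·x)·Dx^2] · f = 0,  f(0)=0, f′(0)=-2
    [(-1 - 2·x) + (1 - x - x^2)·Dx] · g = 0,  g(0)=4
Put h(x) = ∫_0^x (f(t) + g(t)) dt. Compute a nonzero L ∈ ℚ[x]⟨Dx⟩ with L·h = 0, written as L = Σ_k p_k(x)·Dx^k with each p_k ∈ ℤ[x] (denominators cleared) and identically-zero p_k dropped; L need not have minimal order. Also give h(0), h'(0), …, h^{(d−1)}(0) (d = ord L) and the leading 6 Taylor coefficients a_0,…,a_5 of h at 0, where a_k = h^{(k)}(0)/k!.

L = (-34 - 92·x - 116·x^2 - 48·x^3 - 24·x^4)·Dx^2 + (-5 - 60·x - 170·x^2 - 180·x^3 - 100·x^4 - 40·x^5)·Dx^3 + (3 + 11·x + 5·x^2 - 20·x^3 - 30·x^4 - 24·x^5 - 8·x^6)·Dx^4  (order 4).
h: a_k = 0, 4, 1, 10/3, 7/3, 24/5, …
ICs: h(0) = 0, h′(0) = 4, h′′(0) = 2, h′′′(0) = 20.

f: a_k = 0, -2, 2, -8/3, 4, -32/5, …
g: a_k = 4, 4, 8, 12, 20, 32, …
Weyl lclm of L_f,L_g ⇒ L₀ (ord ≤ 3).
h=∫h₀ ⇒ L = L₀·Dx.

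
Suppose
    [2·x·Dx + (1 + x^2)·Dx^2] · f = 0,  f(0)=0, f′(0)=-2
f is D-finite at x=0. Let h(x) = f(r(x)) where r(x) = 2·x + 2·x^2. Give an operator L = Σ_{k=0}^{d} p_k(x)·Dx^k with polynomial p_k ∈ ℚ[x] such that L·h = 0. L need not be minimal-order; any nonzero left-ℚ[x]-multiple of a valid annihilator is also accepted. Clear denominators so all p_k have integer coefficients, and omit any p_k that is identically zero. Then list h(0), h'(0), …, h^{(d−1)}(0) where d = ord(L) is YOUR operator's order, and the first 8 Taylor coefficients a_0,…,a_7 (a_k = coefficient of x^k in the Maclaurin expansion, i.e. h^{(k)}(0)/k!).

L = (-2 + 8·x + 32·x^2 + 48·x^3 + 24·x^4)·Dx + (1 + 2·x + 4·x^2 + 16·x^3 + 20·x^4 + 8·x^5)·Dx^2  (order 2).
h: a_k = 0, -4, -4, 16/3, 16, 16/5, -176/3, -640/7, …
ICs: h(0) = 0, h′(0) = -4.

f: a_k = 0, -2, 0, 2/3, 0, -2/5, 0, 2/7, …
Substitute x→r, Dx→(1/r')Dx; clear ⇒ L₀.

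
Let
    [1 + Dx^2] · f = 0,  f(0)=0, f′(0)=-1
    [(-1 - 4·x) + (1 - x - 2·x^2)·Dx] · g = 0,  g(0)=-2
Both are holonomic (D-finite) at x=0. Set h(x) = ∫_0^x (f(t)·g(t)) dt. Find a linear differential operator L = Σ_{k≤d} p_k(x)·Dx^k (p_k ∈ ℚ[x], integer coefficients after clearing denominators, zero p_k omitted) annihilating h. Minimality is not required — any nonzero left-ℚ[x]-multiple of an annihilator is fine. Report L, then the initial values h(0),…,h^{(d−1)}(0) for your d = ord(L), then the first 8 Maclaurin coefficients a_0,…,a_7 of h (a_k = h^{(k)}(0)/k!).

f: a_k = 0, -1, 0, 1/6, 0, -1/120, 0, 1/5040, …
g: a_k = -2, -2, -6, -10, -22, -42, -86, -170, …
Sym-product of L_f,L_g gives L₀ (≤ ord 2).
h=∫₀ˣh₀: take L = L₀·Dx.
L = (3 + x + 2·x^2)·Dx + (2 + 8·x)·Dx^2 + (-1 + x + 2·x^2)·Dx^3  (order 3).
h: a_k = 0, 0, 1, 2/3, 17/12, 29/15, 1261/360, 807/140, …
ICs: h(0) = 0, h′(0) = 0, h′′(0) = 2.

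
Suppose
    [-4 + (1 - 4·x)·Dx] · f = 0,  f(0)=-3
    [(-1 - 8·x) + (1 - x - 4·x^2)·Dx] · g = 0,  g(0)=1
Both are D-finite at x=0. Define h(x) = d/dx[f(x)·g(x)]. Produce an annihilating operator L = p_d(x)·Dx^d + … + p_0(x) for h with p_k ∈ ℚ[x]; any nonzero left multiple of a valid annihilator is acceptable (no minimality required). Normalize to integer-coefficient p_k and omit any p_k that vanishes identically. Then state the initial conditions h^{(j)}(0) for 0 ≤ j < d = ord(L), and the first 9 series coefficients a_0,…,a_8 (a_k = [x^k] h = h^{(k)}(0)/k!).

L = (50 - 96·x - 480·x^2 + 3072·x^4) + (-5 + 25·x + 48·x^2 - 320·x^3 + 768·x^5)·Dx  (order 1).
h: a_k = -15, -150, -981, -5580, -28875, -141858, -671265, -3096600, -14013783, …
ICs: h(0) = -15.

f: a_k = -3, -12, -48, -192, -768, -3072, -12288, -49152, -196608, …
g: a_k = 1, 1, 5, 9, 29, 65, 181, 441, 1165, …
f·g: L₀ = L_f ⊗_s L_g, ord ≤ 1·1.
Differentiate: ansatz ord ≤ ord L₀ ⇒ L.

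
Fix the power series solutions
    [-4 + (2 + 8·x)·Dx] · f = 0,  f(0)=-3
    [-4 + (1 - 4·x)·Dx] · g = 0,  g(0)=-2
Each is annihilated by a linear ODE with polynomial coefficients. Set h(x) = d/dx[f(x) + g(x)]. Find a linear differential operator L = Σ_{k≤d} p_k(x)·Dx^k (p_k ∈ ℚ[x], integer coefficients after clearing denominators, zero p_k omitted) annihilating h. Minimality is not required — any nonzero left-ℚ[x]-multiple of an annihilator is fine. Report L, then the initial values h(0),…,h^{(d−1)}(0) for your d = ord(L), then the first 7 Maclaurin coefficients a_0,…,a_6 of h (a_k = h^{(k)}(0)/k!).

L = (-144 - 192·x) + (-42 - 432·x - 672·x^2)·Dx + (5 + 12·x - 80·x^2 - 192·x^3)·Dx^2  (order 2).
h: a_k = -14, -52, -420, -1928, -10660, -47640, -234920, …
ICs: h(0) = -14, h′(0) = -52.

f: a_k = -3, -6, 6, -12, 30, -84, 252, …
g: a_k = -2, -8, -32, -128, -512, -2048, -8192, …
h₀=f+g: left-lcm gives L₀, ord ≤ 2.
Derive L from L₀ (diff closure).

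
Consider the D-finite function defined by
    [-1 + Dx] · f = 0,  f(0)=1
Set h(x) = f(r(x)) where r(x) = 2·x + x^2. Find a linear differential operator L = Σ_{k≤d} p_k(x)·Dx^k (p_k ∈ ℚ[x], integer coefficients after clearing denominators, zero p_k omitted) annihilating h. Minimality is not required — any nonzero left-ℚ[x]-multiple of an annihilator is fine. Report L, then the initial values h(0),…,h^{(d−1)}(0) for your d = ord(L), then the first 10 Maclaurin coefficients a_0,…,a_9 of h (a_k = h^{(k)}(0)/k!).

L = (-2 - 2·x) + Dx  (order 1).
h: a_k = 1, 2, 3, 10/3, 19/6, 13/5, 173/90, 407/315, 45/56, 5281/11340, …
ICs: h(0) = 1.

f: a_k = 1, 1, 1/2, 1/6, 1/24, 1/120, 1/720, 1/5040, 1/40320, 1/362880, …
Substitute x→r, Dx→(1/r')Dx; clear ⇒ L₀.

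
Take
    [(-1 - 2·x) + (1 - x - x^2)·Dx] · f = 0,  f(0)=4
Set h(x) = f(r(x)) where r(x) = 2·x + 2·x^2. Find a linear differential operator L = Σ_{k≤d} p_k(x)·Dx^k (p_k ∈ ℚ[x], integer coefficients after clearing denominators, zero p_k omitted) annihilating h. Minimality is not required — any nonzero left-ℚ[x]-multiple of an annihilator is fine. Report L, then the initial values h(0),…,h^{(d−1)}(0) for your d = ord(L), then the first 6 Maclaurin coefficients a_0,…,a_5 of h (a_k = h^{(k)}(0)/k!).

L = (2 + 12·x + 24·x^2 + 16·x^3) + (-1 + 2·x + 6·x^2 + 8·x^3 + 4·x^4)·Dx  (order 1).
h: a_k = 4, 8, 40, 160, 640, 2592, …
ICs: h(0) = 4.

f: a_k = 4, 4, 8, 12, 20, 32, …
L₀ from L_f via x↦r, Dx↦r'^{-1}Dx.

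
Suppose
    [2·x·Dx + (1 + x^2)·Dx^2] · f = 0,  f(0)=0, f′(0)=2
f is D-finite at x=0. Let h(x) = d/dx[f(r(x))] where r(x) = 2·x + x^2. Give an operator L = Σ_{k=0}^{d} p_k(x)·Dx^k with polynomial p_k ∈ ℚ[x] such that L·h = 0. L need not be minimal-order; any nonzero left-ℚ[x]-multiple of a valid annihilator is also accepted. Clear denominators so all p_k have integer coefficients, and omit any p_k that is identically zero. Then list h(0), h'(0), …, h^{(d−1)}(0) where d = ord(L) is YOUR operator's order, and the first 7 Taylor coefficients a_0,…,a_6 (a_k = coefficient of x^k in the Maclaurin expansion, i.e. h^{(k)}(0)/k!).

f: a_k = 0, 2, 0, -2/3, 0, 2/5, 0, …
f∘r: x↦r, Dx↦Dx/r' in L_f ⇒ L₀.
h₀' ⇒ L via d/dx closure of L₀.
L = (-1 + 8·x + 16·x^2 + 12·x^3 + 3·x^4) + (1 + x + 4·x^2 + 8·x^3 + 5·x^4 + x^5)·Dx  (order 1).
h: a_k = 4, 4, -16, -32, 44, 188, -32, …
ICs: h(0) = 4.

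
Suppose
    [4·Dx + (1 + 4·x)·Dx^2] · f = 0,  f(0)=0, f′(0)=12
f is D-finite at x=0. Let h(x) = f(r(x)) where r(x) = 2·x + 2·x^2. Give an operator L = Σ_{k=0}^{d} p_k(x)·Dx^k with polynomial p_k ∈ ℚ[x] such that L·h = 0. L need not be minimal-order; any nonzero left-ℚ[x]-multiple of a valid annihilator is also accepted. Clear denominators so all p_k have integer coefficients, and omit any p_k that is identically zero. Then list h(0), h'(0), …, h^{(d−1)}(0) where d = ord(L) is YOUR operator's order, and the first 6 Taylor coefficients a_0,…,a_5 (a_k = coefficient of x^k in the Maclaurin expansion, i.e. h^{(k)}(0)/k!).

f: a_k = 0, 12, -24, 64, -192, 3072/5, …
f∘r: x↦r, Dx↦Dx/r' in L_f ⇒ L₀.
L = (6 + 16·x + 16·x^2)·Dx + (1 + 10·x + 24·x^2 + 16·x^3)·Dx^2  (order 2).
h: a_k = 0, 24, -72, 320, -1632, 44544/5, …
ICs: h(0) = 0, h′(0) = 24.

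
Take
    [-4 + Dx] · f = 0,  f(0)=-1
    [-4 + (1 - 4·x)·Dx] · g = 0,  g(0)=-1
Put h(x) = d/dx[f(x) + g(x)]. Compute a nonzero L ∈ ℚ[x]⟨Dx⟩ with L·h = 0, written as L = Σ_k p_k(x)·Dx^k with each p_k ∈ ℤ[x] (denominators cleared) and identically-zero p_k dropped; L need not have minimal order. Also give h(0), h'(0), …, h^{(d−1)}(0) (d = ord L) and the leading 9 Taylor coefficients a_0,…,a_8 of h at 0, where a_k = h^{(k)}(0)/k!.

f: a_k = -1, -4, -8, -32/3, -32/3, -128/15, -256/45, -1024/315, -512/315, …
g: a_k = -1, -4, -16, -64, -256, -1024, -4096, -16384, -65536, …
f+g: L₀ = lclm(L_f,L_g), ord ≤ 1+1.
h=h₀': d/dx-closure on L₀ ⇒ L.
L = (64 + 128·x) + (-20 - 32·x + 64·x^2)·Dx + (1 - 16·x^2)·Dx^2  (order 2).
h: a_k = -8, -48, -224, -3200/3, -15488/3, -369152/15, -5161984/45, -165154816/315, -743180288/315, …
ICs: h(0) = -8, h′(0) = -48.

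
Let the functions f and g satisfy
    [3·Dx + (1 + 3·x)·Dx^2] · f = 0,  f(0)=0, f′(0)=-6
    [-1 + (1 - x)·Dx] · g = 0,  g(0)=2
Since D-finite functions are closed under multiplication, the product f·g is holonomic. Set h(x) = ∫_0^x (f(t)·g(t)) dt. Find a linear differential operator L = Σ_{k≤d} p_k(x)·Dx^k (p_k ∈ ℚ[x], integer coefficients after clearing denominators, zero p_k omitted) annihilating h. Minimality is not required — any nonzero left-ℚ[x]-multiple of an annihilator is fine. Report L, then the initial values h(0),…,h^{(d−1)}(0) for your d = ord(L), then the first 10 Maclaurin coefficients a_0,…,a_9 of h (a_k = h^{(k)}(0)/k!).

L = 3·Dx + (-1 + 9·x)·Dx^2 + (-1 - 2·x + 3·x^2)·Dx^3  (order 3).
h: a_k = 0, 0, -6, 2, -15/2, 51/5, -239/10, 1713/35, -31749/280, 55379/210, …
ICs: h(0) = 0, h′(0) = 0, h′′(0) = -12.

f: a_k = 0, -6, 9, -18, 81/2, -486/5, 243, -4374/7, 6561/4, -4374, …
g: a_k = 2, 2, 2, 2, 2, 2, 2, 2, 2, 2, …
f·g: L₀ = L_f ⊗_s L_g, ord ≤ 2·1.
∫: right-multiply L₀ by Dx.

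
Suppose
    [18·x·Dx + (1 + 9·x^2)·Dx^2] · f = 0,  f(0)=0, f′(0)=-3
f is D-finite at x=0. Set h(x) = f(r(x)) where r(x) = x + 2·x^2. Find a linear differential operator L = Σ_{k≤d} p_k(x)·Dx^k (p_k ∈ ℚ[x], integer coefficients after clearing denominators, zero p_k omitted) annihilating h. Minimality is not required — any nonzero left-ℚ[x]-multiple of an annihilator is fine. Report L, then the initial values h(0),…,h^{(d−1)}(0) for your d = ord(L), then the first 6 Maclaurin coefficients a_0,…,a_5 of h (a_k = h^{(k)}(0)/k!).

L = (-4 + 18·x + 144·x^2 + 432·x^3 + 432·x^4)·Dx + (1 + 4·x + 9·x^2 + 72·x^3 + 180·x^4 + 144·x^5)·Dx^2  (order 2).
h: a_k = 0, -3, -6, 9, 54, 297/5, …
ICs: h(0) = 0, h′(0) = -3.

f: a_k = 0, -3, 0, 9, 0, -243/5, …
Substitute x→r, Dx→(1/r')Dx; clear ⇒ L₀.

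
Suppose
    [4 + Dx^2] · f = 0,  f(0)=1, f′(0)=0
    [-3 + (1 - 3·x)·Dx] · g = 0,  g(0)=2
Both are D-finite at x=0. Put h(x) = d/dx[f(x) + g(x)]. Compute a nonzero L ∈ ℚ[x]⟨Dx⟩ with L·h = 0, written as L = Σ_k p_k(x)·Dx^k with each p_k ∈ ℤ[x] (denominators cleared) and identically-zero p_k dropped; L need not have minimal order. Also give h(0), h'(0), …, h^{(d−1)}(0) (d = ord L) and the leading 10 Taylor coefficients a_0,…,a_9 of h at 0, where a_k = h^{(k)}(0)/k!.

L = (1344 - 288·x + 432·x^2) + (-116 + 396·x - 216·x^2 + 216·x^3)·Dx + (336 - 72·x + 108·x^2)·Dx^2 + (-29 + 99·x - 54·x^2 + 54·x^3)·Dx^3  (order 3).
h: a_k = 6, 32, 162, 1952/3, 2430, 131212/15, 30618, 33067456/315, 354294, 3348078292/2835, …
ICs: h(0) = 6, h′(0) = 32, h′′(0) = 324.

f: a_k = 1, 0, -2, 0, 2/3, 0, -4/45, 0, 2/315, 0, …
g: a_k = 2, 6, 18, 54, 162, 486, 1458, 4374, 13122, 39366, …
Sum ⇒ L₀ = lclm(L_f,L_g) in ℚ(x)⟨Dx⟩.
Derive L from L₀ (diff closure).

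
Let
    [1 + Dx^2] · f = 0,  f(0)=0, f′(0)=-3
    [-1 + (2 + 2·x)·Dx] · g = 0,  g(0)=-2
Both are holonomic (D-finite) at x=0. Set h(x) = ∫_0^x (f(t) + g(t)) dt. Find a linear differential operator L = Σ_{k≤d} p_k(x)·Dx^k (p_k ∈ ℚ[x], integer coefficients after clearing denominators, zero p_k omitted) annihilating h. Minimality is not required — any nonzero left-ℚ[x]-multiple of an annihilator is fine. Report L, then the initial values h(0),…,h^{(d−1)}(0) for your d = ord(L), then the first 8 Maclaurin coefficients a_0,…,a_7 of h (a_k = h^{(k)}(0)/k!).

f: a_k = 0, -3, 0, 1/2, 0, -1/40, 0, 1/1680, …
g: a_k = -2, -1, 1/4, -1/8, 5/64, -7/128, 21/512, -33/1024, …
Weyl lclm of L_f,L_g ⇒ L₀ (ord ≤ 3).
h=∫h₀ ⇒ L = L₀·Dx.
L = (-7 - 8·x - 4·x^2)·Dx + (6 + 22·x + 24·x^2 + 8·x^3)·Dx^2 + (-7 - 8·x - 4·x^2)·Dx^3 + (6 + 22·x + 24·x^2 + 8·x^3)·Dx^4  (order 4).
h: a_k = 0, -2, -2, 1/12, 3/32, 1/64, -17/1280, 3/512, …
ICs: h(0) = 0, h′(0) = -2, h′′(0) = -4, h′′′(0) = 1/2.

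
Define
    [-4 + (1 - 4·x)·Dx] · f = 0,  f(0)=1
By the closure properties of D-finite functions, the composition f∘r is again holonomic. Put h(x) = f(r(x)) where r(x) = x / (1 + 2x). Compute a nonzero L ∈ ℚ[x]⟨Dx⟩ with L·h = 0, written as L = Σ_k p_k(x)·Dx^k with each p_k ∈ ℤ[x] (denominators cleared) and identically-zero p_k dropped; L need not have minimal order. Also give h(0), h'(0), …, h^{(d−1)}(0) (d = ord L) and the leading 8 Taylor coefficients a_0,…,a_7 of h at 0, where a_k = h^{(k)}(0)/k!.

f: a_k = 1, 4, 16, 64, 256, 1024, 4096, 16384, …
f∘r: x↦r, Dx↦Dx/r' in L_f ⇒ L₀.
L = 4 + (-1 + 4·x^2)·Dx  (order 1).
h: a_k = 1, 4, 8, 16, 32, 64, 128, 256, …
ICs: h(0) = 1.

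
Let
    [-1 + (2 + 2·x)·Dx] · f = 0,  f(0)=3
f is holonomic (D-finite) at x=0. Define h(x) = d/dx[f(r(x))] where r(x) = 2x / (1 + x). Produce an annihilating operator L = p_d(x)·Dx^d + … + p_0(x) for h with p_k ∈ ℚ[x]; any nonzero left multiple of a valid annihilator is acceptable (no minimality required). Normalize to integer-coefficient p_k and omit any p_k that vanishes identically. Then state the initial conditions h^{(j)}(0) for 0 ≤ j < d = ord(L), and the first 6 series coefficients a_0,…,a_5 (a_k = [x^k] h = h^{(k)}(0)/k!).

L = (-3 - 6·x) + (-1 - 4·x - 3·x^2)·Dx  (order 1).
h: a_k = 3, -9, 45/2, -111/2, 1125/8, -2943/8, …
ICs: h(0) = 3.

f: a_k = 3, 3/2, -3/8, 3/16, -15/128, 21/256, …
h₀=f(r): pull back L_f along r ⇒ L₀.
Derive L from L₀ (diff closure).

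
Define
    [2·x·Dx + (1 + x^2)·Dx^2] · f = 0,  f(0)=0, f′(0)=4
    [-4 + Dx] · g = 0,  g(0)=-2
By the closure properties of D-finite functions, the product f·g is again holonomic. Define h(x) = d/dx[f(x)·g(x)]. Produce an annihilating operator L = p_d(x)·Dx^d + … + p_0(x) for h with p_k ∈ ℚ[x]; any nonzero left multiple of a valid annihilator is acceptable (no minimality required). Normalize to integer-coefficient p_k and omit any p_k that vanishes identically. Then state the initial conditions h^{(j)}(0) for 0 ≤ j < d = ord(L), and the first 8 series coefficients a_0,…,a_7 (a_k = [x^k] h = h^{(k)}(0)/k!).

L = (28 - 32·x + 76·x^2 - 32·x^3 + 32·x^4) + (-15 + 12·x - 35·x^2 + 12·x^3 - 16·x^4)·Dx + (2 - x + 4·x^2 - x^3 + 2·x^4)·Dx^2  (order 2).
h: a_k = -8, -64, -184, -896/3, -328, -832/3, -3016/15, -7936/63, …
ICs: h(0) = -8, h′(0) = -64.

f: a_k = 0, 4, 0, -4/3, 0, 4/5, 0, -4/7, …
g: a_k = -2, -8, -16, -64/3, -64/3, -256/15, -512/45, -2048/315, …
h₀=f·g: eliminate ⇒ L₀, order ≤ 2·1.
Derive L from L₀ (diff closure).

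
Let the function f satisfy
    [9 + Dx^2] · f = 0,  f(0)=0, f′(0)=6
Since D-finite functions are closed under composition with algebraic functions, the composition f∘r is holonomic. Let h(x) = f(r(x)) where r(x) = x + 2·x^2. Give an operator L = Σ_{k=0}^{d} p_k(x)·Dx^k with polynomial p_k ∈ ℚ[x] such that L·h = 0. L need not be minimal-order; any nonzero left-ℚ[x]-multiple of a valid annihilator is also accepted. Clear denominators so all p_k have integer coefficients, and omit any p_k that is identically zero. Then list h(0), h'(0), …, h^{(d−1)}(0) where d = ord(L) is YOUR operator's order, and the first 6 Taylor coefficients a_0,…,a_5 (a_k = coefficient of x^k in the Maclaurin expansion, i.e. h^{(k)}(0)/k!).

L = (9 + 108·x + 432·x^2 + 576·x^3) - 4·Dx + (1 + 4·x)·Dx^2  (order 2).
h: a_k = 0, 6, 12, -9, -54, -2079/20, …
ICs: h(0) = 0, h′(0) = 6.

f: a_k = 0, 6, 0, -9, 0, 81/20, …
h₀=f(r): pull back L_f along r ⇒ L₀.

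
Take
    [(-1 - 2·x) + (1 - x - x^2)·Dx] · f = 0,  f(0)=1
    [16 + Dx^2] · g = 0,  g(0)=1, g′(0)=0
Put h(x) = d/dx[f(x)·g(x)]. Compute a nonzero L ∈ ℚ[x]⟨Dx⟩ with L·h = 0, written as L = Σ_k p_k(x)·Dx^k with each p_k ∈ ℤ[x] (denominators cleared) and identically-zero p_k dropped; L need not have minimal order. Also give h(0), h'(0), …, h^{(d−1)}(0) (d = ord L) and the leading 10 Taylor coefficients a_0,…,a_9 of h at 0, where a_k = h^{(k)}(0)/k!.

f: a_k = 1, 1, 2, 3, 5, 8, 13, 21, 34, 55, …
g: a_k = 1, 0, -8, 0, 32/3, 0, -256/45, 0, 512/315, 0, …
L₀ := L_f ⊗_s L_g (sym. prod.), ord ≤ 2.
h=h₀': d/dx-closure on L₀ ⇒ L.
L = (54 - 256·x - 128·x^2 + 256·x^3 + 128·x^4) + (-13 - 10·x + 48·x^2 + 32·x^3)·Dx + (7 - 15·x - 7·x^2 + 16·x^3 + 8·x^4)·Dx^2  (order 2).
h: a_k = 1, -12, -15, -4/3, -80/3, -1022/15, -5257/45, -22192/105, -13579/35, -1979282/2835, …
ICs: h(0) = 1, h′(0) = -12.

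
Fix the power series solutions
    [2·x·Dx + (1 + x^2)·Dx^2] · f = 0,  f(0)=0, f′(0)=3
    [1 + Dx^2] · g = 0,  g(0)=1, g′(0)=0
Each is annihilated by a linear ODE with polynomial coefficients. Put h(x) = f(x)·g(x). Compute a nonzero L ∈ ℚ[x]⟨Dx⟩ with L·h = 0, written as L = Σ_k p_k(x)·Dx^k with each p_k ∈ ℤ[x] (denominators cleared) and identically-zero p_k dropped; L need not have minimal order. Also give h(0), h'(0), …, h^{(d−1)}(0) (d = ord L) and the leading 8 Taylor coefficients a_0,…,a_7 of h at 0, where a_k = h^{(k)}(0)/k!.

f: a_k = 0, 3, 0, -1, 0, 3/5, 0, -3/7, …
g: a_k = 1, 0, -1/2, 0, 1/24, 0, -1/720, 0, …
Sym-product of L_f,L_g gives L₀ (≤ ord 4).
L = (10 + 26·x^2 + 11·x^4 + 4·x^6 + x^8) + (12·x + 20·x^3 + 12·x^5 + 4·x^7)·Dx + (12 + 32·x^2 + 18·x^4 + 8·x^6 + 2·x^8)·Dx^2 + (12·x + 20·x^3 + 12·x^5 + 4·x^7)·Dx^3 + (2 + 6·x^2 + 7·x^4 + 4·x^6 + x^8)·Dx^4  (order 4).
h: a_k = 0, 3, 0, -5/2, 0, 49/40, 0, -1301/1680, …
ICs: h(0) = 0, h′(0) = 3, h′′(0) = 0, h′′′(0) = -15.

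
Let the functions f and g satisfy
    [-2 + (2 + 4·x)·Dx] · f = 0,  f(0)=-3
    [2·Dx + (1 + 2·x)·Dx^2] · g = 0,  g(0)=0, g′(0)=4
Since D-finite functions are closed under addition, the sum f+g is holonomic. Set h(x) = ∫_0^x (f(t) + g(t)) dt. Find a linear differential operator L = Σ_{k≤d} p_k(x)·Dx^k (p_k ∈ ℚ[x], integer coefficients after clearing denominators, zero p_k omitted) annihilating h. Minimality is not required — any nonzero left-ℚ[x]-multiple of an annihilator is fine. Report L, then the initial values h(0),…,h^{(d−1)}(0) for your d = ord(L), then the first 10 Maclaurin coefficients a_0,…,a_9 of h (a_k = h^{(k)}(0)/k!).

L = 2·Dx^2 + (5 + 10·x)·Dx^3 + (1 + 4·x + 4·x^2)·Dx^4  (order 4).
h: a_k = 0, -3, 1/2, -5/6, 23/24, -49/40, 407/240, -835/336, 3403/896, -6905/1152, …
ICs: h(0) = 0, h′(0) = -3, h′′(0) = 1, h′′′(0) = -5.

f: a_k = -3, -3, 3/2, -3/2, 15/8, -21/8, 63/16, -99/16, 1287/128, -2145/128, …
g: a_k = 0, 4, -4, 16/3, -8, 64/5, -64/3, 256/7, -64, 1024/9, …
Weyl lclm of L_f,L_g ⇒ L₀ (ord ≤ 3).
h=∫₀ˣh₀: take L = L₀·Dx.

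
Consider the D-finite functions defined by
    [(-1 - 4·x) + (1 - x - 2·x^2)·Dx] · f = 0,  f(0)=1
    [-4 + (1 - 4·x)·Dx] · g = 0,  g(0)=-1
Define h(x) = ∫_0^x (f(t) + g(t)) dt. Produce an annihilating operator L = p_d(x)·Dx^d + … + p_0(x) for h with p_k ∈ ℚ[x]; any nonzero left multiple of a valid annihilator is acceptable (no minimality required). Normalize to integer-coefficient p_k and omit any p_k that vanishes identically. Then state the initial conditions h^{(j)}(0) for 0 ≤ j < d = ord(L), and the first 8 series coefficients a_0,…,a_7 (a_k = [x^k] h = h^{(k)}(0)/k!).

L = (-8 - 144·x + 96·x^2 - 128·x^3)·Dx + (26 - 28·x - 120·x^2 + 128·x^3 - 256·x^4)·Dx^2 + (-3 + 19·x - 34·x^2 + 24·x^3 + 16·x^4 - 64·x^5)·Dx^3  (order 3).
h: a_k = 0, 0, -3/2, -13/3, -59/4, -49, -1003/6, -579, …
ICs: h(0) = 0, h′(0) = 0, h′′(0) = -3.

f: a_k = 1, 1, 3, 5, 11, 21, 43, 85, …
g: a_k = -1, -4, -16, -64, -256, -1024, -4096, -16384, …
h₀=f+g: left-lcm gives L₀, ord ≤ 2.
∫: right-multiply L₀ by Dx.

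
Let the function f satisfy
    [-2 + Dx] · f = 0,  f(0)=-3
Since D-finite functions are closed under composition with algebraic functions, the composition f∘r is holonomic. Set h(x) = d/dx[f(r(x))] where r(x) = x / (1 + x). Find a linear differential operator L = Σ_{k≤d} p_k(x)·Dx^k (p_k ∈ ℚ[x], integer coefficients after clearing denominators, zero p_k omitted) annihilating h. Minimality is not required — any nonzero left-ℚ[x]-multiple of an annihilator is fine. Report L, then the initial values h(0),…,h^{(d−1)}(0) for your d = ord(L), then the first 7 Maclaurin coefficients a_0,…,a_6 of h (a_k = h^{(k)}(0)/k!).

f: a_k = -3, -6, -6, -4, -2, -4/5, -4/15, …
f∘r: x↦r, Dx↦Dx/r' in L_f ⇒ L₀.
h=h₀': d/dx-closure on L₀ ⇒ L.
L = -2·x + (-1 - 2·x - x^2)·Dx  (order 1).
h: a_k = -6, 0, 6, -8, 6, -8/5, -10/3, …
ICs: h(0) = -6.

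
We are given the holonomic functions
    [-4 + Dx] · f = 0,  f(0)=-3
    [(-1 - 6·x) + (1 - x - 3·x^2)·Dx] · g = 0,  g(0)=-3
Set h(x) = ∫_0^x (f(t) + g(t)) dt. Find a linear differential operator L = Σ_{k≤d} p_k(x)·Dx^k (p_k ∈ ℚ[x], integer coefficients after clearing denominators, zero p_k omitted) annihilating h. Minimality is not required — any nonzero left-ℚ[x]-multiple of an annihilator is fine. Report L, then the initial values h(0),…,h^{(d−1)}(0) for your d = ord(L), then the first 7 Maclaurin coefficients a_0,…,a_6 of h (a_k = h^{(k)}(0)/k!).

L = (16 - 8·x + 360·x^2 + 288·x^3)·Dx + (8 - 50·x - 134·x^2 + 96·x^3 + 144·x^4)·Dx^2 + (-3 + 13·x + 11·x^2 - 42·x^3 - 36·x^4)·Dx^3  (order 3).
h: a_k = 0, -6, -15/2, -12, -53/4, -89/5, -364/15, …
ICs: h(0) = 0, h′(0) = -6, h′′(0) = -15.

f: a_k = -3, -12, -24, -32, -32, -128/5, -256/15, …
g: a_k = -3, -3, -12, -21, -57, -120, -291, …
Sum ⇒ L₀ = lclm(L_f,L_g) in ℚ(x)⟨Dx⟩.
h=∫h₀ ⇒ L = L₀·Dx.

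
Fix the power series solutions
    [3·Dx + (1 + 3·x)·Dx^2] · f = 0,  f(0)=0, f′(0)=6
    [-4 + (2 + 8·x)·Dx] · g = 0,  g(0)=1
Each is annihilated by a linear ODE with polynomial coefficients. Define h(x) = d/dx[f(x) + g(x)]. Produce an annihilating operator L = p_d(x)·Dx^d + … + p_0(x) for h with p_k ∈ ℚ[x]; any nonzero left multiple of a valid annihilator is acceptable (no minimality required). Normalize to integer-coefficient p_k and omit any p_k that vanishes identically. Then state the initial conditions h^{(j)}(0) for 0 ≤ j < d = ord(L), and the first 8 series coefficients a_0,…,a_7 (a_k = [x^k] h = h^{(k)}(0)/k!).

L = 36·x + (6 + 72·x + 180·x^2)·Dx + (1 + 13·x + 54·x^2 + 72·x^3)·Dx^2  (order 2).
h: a_k = 8, -22, 66, -202, 626, -1962, 6222, -19986, …
ICs: h(0) = 8, h′(0) = -22.

f: a_k = 0, 6, -9, 18, -81/2, 486/5, -243, 4374/7, …
g: a_k = 1, 2, -2, 4, -10, 28, -84, 264, …
Sum ⇒ L₀ = lclm(L_f,L_g) in ℚ(x)⟨Dx⟩.
Differentiate: ansatz ord ≤ ord L₀ ⇒ L.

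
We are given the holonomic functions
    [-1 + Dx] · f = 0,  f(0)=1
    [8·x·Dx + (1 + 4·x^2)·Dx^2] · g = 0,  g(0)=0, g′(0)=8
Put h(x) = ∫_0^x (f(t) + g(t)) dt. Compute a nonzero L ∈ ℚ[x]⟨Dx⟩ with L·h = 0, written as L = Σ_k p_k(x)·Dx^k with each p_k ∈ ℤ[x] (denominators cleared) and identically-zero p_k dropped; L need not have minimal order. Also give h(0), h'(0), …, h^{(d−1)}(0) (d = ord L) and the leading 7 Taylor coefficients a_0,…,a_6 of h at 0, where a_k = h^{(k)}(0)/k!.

L = (8 - 8·x - 96·x^2 - 32·x^3)·Dx^2 + (-9 + 88·x^2 - 16·x^4)·Dx^3 + (1 + 8·x + 8·x^2 + 32·x^3 + 16·x^4)·Dx^4  (order 4).
h: a_k = 0, 1, 9/2, 1/6, -21/8, 1/120, 3073/720, …
ICs: h(0) = 0, h′(0) = 1, h′′(0) = 9, h′′′(0) = 1.

f: a_k = 1, 1, 1/2, 1/6, 1/24, 1/120, 1/720, …
g: a_k = 0, 8, 0, -32/3, 0, 128/5, 0, …
L₀ := lclm(L_f,L_g); ord L₀ ≤ 1+2.
∫: right-multiply L₀ by Dx.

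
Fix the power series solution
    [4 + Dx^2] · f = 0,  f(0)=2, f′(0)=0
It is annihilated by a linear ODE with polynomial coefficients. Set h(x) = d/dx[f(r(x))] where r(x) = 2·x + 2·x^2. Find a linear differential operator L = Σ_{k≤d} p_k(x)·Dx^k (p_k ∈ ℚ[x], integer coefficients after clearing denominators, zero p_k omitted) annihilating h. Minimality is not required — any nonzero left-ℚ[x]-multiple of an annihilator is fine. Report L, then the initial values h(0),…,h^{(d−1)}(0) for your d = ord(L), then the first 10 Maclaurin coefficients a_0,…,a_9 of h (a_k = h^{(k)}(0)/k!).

L = (28 + 128·x + 384·x^2 + 512·x^3 + 256·x^4) + (-6 - 12·x)·Dx + (1 + 4·x + 4·x^2)·Dx^2  (order 2).
h: a_k = 0, -32, -96, 64/3, 1280/3, 10496/15, 1792/15, -368128/315, -63488/35, -2274304/2835, …
ICs: h(0) = 0, h′(0) = -32.

f: a_k = 2, 0, -4, 0, 4/3, 0, -8/45, 0, 4/315, 0, …
h₀=f(r): pull back L_f along r ⇒ L₀.
h₀' ⇒ L via d/dx closure of L₀.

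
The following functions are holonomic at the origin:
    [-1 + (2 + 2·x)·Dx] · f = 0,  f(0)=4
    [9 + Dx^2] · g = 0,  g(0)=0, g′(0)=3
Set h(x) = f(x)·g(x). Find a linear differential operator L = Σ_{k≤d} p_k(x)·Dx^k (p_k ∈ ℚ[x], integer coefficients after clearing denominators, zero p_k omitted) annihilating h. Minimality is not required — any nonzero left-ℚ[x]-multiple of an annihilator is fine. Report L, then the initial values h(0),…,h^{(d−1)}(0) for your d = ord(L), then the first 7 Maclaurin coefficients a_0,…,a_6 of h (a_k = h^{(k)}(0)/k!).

f: a_k = 4, 2, -1/2, 1/4, -5/32, 7/64, -21/256, …
g: a_k = 0, 3, 0, -9/2, 0, 81/40, 0, …
Product ⇒ symmetric product L₀, ord ≤ 2.
L = (39 + 72·x + 36·x^2) + (-4 - 4·x)·Dx + (4 + 8·x + 4·x^2)·Dx^2  (order 2).
h: a_k = 0, 12, 6, -39/2, -33/4, 1581/160, 1041/320, …
ICs: h(0) = 0, h′(0) = 12.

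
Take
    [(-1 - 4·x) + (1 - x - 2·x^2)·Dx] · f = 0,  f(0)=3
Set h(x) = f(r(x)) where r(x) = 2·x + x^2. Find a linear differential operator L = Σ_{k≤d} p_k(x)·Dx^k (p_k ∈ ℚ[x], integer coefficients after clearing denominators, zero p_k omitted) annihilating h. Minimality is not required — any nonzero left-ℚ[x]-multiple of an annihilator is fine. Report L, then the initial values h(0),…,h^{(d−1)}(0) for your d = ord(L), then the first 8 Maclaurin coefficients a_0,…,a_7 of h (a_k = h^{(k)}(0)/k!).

L = (2 + 16·x + 8·x^2) + (-1 + 3·x + 6·x^2 + 2·x^3)·Dx  (order 1).
h: a_k = 3, 6, 39, 156, 717, 3162, 14103, 62712, …
ICs: h(0) = 3.

f: a_k = 3, 3, 9, 15, 33, 63, 129, 255, …
h₀=f(r): pull back L_f along r ⇒ L₀.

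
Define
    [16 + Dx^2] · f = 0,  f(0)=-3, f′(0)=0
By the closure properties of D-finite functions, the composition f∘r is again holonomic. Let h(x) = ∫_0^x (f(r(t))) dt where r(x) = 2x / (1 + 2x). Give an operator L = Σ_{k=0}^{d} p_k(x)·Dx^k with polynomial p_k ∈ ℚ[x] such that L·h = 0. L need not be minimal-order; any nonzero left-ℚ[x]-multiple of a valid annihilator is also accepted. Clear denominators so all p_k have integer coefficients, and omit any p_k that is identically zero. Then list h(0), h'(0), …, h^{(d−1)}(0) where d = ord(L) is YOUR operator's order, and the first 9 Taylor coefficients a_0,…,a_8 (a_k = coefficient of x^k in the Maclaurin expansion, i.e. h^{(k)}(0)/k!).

f: a_k = -3, 0, 24, 0, -32, 0, 256/15, 0, -512/105, …
L₀ from L_f via x↦r, Dx↦r'^{-1}Dx.
h=∫h₀ ⇒ L = L₀·Dx.
L = 64·Dx + (4 + 24·x + 48·x^2 + 32·x^3)·Dx^2 + (1 + 8·x + 24·x^2 + 32·x^3 + 16·x^4)·Dx^3  (order 3).
h: a_k = 0, -3, 0, 32, -96, 128, 512/3, -25088/15, 31488/5, …
ICs: h(0) = 0, h′(0) = -3, h′′(0) = 0.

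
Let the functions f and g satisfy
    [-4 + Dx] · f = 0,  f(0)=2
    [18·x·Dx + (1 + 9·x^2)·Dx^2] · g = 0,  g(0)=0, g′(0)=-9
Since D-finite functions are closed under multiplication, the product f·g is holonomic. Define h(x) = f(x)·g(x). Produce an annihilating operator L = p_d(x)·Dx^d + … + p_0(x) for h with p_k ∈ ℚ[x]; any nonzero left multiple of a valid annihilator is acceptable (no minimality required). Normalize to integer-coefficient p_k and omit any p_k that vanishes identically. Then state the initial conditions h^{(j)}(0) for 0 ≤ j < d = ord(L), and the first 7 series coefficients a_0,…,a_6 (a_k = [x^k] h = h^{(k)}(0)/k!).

L = (16 - 72·x + 144·x^2) + (-8 + 18·x - 72·x^2)·Dx + (1 + 9·x^2)·Dx^2  (order 2).
h: a_k = 0, -18, -72, -90, 24, -258/5, -744, …
ICs: h(0) = 0, h′(0) = -18.

f: a_k = 2, 8, 16, 64/3, 64/3, 256/15, 512/45, …
g: a_k = 0, -9, 0, 27, 0, -729/5, 0, …
Product ⇒ symmetric product L₀, ord ≤ 2.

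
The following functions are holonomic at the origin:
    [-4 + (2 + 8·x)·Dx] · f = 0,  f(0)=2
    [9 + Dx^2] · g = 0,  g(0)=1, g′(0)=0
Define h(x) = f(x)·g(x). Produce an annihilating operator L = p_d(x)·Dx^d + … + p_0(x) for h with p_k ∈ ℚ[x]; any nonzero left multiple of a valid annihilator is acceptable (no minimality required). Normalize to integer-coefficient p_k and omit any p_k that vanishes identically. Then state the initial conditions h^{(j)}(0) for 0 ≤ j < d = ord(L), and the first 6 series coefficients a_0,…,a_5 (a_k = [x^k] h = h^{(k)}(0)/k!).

L = (21 + 72·x + 144·x^2) + (-4 - 16·x)·Dx + (1 + 8·x + 16·x^2)·Dx^2  (order 2).
h: a_k = 2, 4, -13, -10, 19/4, 67/2, …
ICs: h(0) = 2, h′(0) = 4.

f: a_k = 2, 4, -4, 8, -20, 56, …
g: a_k = 1, 0, -9/2, 0, 27/8, 0, …
Product ⇒ symmetric product L₀, ord ≤ 2.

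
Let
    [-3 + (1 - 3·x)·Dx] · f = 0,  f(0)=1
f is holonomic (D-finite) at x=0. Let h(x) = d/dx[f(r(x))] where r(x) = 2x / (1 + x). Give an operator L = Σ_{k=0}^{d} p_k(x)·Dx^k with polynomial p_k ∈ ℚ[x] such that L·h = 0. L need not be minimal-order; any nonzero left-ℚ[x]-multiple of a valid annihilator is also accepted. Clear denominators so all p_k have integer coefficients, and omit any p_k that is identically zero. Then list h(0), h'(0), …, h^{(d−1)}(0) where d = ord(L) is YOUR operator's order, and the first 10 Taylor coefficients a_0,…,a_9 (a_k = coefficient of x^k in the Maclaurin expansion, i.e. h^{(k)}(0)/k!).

L = 10 + (-1 + 5·x)·Dx  (order 1).
h: a_k = 6, 60, 450, 3000, 18750, 112500, 656250, 3750000, 21093750, 117187500, …
ICs: h(0) = 6.

f: a_k = 1, 3, 9, 27, 81, 243, 729, 2187, 6561, 19683, …
L₀ from L_f via x↦r, Dx↦r'^{-1}Dx.
Derive L from L₀ (diff closure).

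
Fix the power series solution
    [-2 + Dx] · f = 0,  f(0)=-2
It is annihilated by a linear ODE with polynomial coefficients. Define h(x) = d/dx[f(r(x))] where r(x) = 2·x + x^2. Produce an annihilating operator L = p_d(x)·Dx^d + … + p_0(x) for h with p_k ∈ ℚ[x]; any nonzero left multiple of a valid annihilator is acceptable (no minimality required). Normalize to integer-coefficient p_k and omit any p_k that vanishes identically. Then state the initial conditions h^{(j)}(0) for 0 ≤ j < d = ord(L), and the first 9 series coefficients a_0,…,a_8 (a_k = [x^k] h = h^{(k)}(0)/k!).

f: a_k = -2, -4, -4, -8/3, -4/3, -8/15, -8/45, -16/315, -4/315, …
L₀ from L_f via x↦r, Dx↦r'^{-1}Dx.
h₀' ⇒ L via d/dx closure of L₀.
L = (5 + 8·x + 4·x^2) + (-1 - x)·Dx  (order 1).
h: a_k = -8, -40, -112, -688/3, -1136/3, -7984/15, -5920/9, -230176/315, -233488/315, …
ICs: h(0) = -8.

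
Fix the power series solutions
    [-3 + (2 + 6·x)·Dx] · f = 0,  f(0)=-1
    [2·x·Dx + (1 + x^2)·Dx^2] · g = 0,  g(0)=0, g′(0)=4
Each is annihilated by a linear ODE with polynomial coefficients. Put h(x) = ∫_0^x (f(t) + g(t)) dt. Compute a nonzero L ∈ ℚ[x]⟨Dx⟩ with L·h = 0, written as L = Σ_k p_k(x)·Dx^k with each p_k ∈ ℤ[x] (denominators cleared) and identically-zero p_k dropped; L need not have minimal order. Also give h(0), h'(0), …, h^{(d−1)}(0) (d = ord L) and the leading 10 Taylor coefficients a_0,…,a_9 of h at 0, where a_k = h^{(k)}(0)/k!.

L = (-12 - 90·x + 36·x^2 + 54·x^3)·Dx^2 + (-35 - 48·x - 102·x^2 + 144·x^3 + 189·x^4)·Dx^3 + (-6 - 10·x + 36·x^2 + 44·x^3 + 42·x^4 + 54·x^5)·Dx^4  (order 4).
h: a_k = 0, -1, 5/4, 3/8, -145/192, 81/128, -7481/7680, 2187/1024, -513389/114688, 312741/32768, …
ICs: h(0) = 0, h′(0) = -1, h′′(0) = 5/2, h′′′(0) = 9/4.

f: a_k = -1, -3/2, 9/8, -27/16, 405/128, -1701/256, 15309/1024, -72171/2048, 2814669/32768, -14073345/65536, …
g: a_k = 0, 4, 0, -4/3, 0, 4/5, 0, -4/7, 0, 4/9, …
f+g: L₀ = lclm(L_f,L_g), ord ≤ 1+2.
∫: right-multiply L₀ by Dx.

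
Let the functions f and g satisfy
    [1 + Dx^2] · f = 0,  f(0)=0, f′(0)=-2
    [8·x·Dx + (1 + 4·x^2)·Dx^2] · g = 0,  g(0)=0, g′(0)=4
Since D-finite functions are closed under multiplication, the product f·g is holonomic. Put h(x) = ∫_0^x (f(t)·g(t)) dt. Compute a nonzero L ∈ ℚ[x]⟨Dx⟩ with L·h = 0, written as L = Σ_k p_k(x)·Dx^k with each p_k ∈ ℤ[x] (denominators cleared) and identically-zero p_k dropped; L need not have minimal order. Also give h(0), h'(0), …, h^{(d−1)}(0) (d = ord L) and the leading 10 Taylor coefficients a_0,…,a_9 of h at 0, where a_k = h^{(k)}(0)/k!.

L = (85 + 944·x^2 + 416·x^4 + 256·x^6 + 256·x^8)·Dx + (144·x + 704·x^3 + 768·x^5 + 1024·x^7)·Dx^2 + (90 + 992·x^2 + 576·x^4 + 512·x^6 + 512·x^8)·Dx^3 + (144·x + 704·x^3 + 768·x^5 + 1024·x^7)·Dx^4 + (5 + 48·x^2 + 160·x^4 + 256·x^6 + 256·x^8)·Dx^5  (order 5).
h: a_k = 0, 0, 0, -8/3, 0, 12/5, 0, -247/63, 0, 155/18, …
ICs: h(0) = 0, h′(0) = 0, h′′(0) = 0, h′′′(0) = -16, h′′′′(0) = 0.

f: a_k = 0, -2, 0, 1/3, 0, -1/60, 0, 1/2520, 0, -1/181440, …
g: a_k = 0, 4, 0, -16/3, 0, 64/5, 0, -256/7, 0, 1024/9, …
h₀=f·g: eliminate ⇒ L₀, order ≤ 2·2.
h=∫₀ˣh₀: take L = L₀·Dx.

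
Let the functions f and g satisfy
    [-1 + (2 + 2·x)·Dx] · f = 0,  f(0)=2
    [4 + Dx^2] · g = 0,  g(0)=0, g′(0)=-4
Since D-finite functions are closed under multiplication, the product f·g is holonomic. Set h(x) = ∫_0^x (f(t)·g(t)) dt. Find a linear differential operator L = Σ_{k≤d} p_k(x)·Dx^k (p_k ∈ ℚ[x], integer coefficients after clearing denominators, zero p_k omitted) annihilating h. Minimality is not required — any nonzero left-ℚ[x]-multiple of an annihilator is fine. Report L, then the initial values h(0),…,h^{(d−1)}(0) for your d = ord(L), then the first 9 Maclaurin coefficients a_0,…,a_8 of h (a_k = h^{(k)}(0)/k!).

f: a_k = 2, 1, -1/4, 1/8, -5/64, 7/128, -21/512, 33/1024, -429/16384, …
g: a_k = 0, -4, 0, 8/3, 0, -8/15, 0, 16/315, 0, …
Sym-product of L_f,L_g gives L₀ (≤ ord 2).
Integrate: L := L₀·Dx.
L = (19 + 32·x + 16·x^2)·Dx + (-4 - 4·x)·Dx^2 + (4 + 8·x + 4·x^2)·Dx^3  (order 3).
h: a_k = 0, 0, -4, -4/3, 19/12, 13/30, -341/1440, -67/1120, 7687/322560, …
ICs: h(0) = 0, h′(0) = 0, h′′(0) = -8.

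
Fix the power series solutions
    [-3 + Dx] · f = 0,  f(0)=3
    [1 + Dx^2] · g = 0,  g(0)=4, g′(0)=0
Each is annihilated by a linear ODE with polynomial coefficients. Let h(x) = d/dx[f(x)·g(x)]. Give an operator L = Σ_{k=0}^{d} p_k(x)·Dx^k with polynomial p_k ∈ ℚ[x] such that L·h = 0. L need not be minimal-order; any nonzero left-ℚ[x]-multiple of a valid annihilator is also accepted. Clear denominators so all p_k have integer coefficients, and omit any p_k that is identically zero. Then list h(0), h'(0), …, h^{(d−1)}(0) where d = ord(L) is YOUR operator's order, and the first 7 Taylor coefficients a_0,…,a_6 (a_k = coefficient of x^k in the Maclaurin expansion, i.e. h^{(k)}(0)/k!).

L = 10 - 6·Dx + Dx^2  (order 2).
h: a_k = 36, 96, 108, 56, -6, -176/5, -166/5, …
ICs: h(0) = 36, h′(0) = 96.

f: a_k = 3, 9, 27/2, 27/2, 81/8, 243/40, 243/80, …
g: a_k = 4, 0, -2, 0, 1/6, 0, -1/180, …
L₀ := L_f ⊗_s L_g (sym. prod.), ord ≤ 2.
h₀' ⇒ L via d/dx closure of L₀.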